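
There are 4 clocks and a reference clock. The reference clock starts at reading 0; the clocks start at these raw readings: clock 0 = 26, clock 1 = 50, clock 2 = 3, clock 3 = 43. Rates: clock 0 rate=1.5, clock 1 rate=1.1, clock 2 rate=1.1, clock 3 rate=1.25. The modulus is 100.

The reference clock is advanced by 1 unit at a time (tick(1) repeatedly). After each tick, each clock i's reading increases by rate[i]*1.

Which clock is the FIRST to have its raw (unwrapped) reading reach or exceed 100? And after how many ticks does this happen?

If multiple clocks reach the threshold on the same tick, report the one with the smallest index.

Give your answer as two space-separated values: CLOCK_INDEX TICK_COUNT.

clock 0: start=26, rate=1.5, needs 100-26 = 74; ticks = ceil(74/1.5) = ceil(49.3333) = 50; reading at tick 50 = 26 + 1.5*50 = 101.0000
clock 1: start=50, rate=1.1, needs 100-50 = 50; ticks = ceil(50/1.1) = ceil(45.4545) = 46; reading at tick 46 = 50 + 1.1*46 = 100.6000
clock 2: start=3, rate=1.1, needs 100-3 = 97; ticks = ceil(97/1.1) = ceil(88.1818) = 89; reading at tick 89 = 3 + 1.1*89 = 100.9000
clock 3: start=43, rate=1.25, needs 100-43 = 57; ticks = ceil(57/1.25) = ceil(45.6000) = 46; reading at tick 46 = 43 + 1.25*46 = 100.5000
Minimum tick count = 46; winners = [1, 3]; smallest index = 1

Answer: 1 46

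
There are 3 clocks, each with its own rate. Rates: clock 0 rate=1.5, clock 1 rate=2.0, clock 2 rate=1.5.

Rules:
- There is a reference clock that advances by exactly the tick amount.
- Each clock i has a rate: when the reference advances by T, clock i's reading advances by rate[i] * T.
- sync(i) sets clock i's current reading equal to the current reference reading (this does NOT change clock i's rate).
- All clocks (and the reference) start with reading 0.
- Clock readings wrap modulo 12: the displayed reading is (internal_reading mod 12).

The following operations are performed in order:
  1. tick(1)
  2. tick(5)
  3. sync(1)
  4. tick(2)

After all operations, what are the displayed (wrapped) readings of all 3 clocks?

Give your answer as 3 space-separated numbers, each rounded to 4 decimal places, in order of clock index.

After op 1 tick(1): ref=1.0000 raw=[1.5000 2.0000 1.5000]
After op 2 tick(5): ref=6.0000 raw=[9.0000 12.0000 9.0000]
After op 3 sync(1): ref=6.0000 raw=[9.0000 6.0000 9.0000]
After op 4 tick(2): ref=8.0000 raw=[12.0000 10.0000 12.0000]
Wrap final raw readings (mod 12): 12.0000 mod 12 = 0.0000; 10.0000 mod 12 = 10.0000; 12.0000 mod 12 = 0.0000

Answer: 0.0000 10.0000 0.0000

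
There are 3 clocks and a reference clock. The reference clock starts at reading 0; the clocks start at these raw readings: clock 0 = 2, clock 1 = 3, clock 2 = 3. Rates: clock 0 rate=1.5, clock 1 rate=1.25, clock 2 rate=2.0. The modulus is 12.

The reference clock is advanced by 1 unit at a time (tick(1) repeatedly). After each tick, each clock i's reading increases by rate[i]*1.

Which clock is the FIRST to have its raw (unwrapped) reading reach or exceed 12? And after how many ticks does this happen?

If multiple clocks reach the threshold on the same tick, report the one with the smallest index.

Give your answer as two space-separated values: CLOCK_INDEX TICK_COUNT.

clock 0: start=2, rate=1.5, needs 12-2 = 10; ticks = ceil(10/1.5) = ceil(6.6667) = 7; reading at tick 7 = 2 + 1.5*7 = 12.5000
clock 1: start=3, rate=1.25, needs 12-3 = 9; ticks = ceil(9/1.25) = ceil(7.2000) = 8; reading at tick 8 = 3 + 1.25*8 = 13.0000
clock 2: start=3, rate=2.0, needs 12-3 = 9; ticks = ceil(9/2.0) = ceil(4.5000) = 5; reading at tick 5 = 3 + 2.0*5 = 13.0000
Minimum tick count = 5; winners = [2]; smallest index = 2

Answer: 2 5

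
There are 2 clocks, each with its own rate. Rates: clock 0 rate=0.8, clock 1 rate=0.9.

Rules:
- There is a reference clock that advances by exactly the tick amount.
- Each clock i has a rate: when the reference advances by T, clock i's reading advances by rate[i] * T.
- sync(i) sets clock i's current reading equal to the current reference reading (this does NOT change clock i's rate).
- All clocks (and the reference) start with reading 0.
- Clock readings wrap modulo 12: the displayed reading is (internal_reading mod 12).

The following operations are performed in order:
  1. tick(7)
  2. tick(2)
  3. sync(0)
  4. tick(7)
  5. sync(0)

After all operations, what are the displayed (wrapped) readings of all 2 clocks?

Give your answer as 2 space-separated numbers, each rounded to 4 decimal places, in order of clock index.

Answer: 4.0000 2.4000

Derivation:
After op 1 tick(7): ref=7.0000 raw=[5.6000 6.3000]
After op 2 tick(2): ref=9.0000 raw=[7.2000 8.1000]
After op 3 sync(0): ref=9.0000 raw=[9.0000 8.1000]
After op 4 tick(7): ref=16.0000 raw=[14.6000 14.4000]
After op 5 sync(0): ref=16.0000 raw=[16.0000 14.4000]
Wrap final raw readings (mod 12): 16.0000 mod 12 = 4.0000; 14.4000 mod 12 = 2.4000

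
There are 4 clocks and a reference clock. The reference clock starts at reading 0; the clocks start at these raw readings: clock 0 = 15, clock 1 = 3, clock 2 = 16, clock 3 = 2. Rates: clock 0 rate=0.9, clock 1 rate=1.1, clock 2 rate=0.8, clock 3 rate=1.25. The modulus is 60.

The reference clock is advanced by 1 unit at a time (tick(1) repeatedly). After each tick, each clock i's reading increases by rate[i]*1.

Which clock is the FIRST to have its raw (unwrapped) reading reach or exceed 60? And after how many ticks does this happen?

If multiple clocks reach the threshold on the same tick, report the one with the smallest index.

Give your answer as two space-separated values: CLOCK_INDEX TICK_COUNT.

Answer: 3 47

Derivation:
clock 0: start=15, rate=0.9, needs 60-15 = 45; ticks = ceil(45/0.9) = ceil(50.0000) = 50; reading at tick 50 = 15 + 0.9*50 = 60.0000
clock 1: start=3, rate=1.1, needs 60-3 = 57; ticks = ceil(57/1.1) = ceil(51.8182) = 52; reading at tick 52 = 3 + 1.1*52 = 60.2000
clock 2: start=16, rate=0.8, needs 60-16 = 44; ticks = ceil(44/0.8) = ceil(55.0000) = 55; reading at tick 55 = 16 + 0.8*55 = 60.0000
clock 3: start=2, rate=1.25, needs 60-2 = 58; ticks = ceil(58/1.25) = ceil(46.4000) = 47; reading at tick 47 = 2 + 1.25*47 = 60.7500
Minimum tick count = 47; winners = [3]; smallest index = 3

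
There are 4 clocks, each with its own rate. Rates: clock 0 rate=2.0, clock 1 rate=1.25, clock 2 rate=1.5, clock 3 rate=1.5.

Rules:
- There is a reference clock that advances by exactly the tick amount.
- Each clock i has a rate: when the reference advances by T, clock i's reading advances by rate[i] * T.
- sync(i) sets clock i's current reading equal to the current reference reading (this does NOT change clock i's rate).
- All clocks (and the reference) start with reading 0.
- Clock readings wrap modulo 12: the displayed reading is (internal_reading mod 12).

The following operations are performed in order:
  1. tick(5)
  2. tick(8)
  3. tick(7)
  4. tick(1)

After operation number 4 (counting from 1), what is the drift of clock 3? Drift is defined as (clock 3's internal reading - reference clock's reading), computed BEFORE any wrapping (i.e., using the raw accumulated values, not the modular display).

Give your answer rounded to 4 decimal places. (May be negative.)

Answer: 10.5000

Derivation:
After op 1 tick(5): ref=5.0000 raw=[10.0000 6.2500 7.5000 7.5000]
After op 2 tick(8): ref=13.0000 raw=[26.0000 16.2500 19.5000 19.5000]
After op 3 tick(7): ref=20.0000 raw=[40.0000 25.0000 30.0000 30.0000]
After op 4 tick(1): ref=21.0000 raw=[42.0000 26.2500 31.5000 31.5000]
Drift of clock 3 after op 4: 31.5000 - 21.0000 = 10.5000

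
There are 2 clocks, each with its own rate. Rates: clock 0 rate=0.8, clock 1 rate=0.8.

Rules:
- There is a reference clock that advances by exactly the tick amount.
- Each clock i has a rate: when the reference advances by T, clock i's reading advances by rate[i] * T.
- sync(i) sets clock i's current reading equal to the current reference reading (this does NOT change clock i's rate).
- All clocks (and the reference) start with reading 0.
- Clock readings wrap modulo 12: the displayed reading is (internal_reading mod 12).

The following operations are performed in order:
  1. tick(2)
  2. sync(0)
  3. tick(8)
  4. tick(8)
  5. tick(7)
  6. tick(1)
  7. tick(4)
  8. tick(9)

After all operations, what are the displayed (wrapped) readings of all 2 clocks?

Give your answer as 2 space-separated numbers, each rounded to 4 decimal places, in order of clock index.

After op 1 tick(2): ref=2.0000 raw=[1.6000 1.6000]
After op 2 sync(0): ref=2.0000 raw=[2.0000 1.6000]
After op 3 tick(8): ref=10.0000 raw=[8.4000 8.0000]
After op 4 tick(8): ref=18.0000 raw=[14.8000 14.4000]
After op 5 tick(7): ref=25.0000 raw=[20.4000 20.0000]
After op 6 tick(1): ref=26.0000 raw=[21.2000 20.8000]
After op 7 tick(4): ref=30.0000 raw=[24.4000 24.0000]
After op 8 tick(9): ref=39.0000 raw=[31.6000 31.2000]
Wrap final raw readings (mod 12): 31.6000 mod 12 = 7.6000; 31.2000 mod 12 = 7.2000

Answer: 7.6000 7.2000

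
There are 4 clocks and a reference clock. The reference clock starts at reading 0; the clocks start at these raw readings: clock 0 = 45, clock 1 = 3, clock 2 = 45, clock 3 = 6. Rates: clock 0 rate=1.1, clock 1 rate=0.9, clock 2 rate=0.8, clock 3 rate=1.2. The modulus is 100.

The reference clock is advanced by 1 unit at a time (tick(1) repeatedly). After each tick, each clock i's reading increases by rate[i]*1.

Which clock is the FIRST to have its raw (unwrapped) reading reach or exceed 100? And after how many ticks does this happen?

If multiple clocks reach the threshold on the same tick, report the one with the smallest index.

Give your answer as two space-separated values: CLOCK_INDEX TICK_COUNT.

clock 0: start=45, rate=1.1, needs 100-45 = 55; ticks = ceil(55/1.1) = ceil(50.0000) = 50; reading at tick 50 = 45 + 1.1*50 = 100.0000
clock 1: start=3, rate=0.9, needs 100-3 = 97; ticks = ceil(97/0.9) = ceil(107.7778) = 108; reading at tick 108 = 3 + 0.9*108 = 100.2000
clock 2: start=45, rate=0.8, needs 100-45 = 55; ticks = ceil(55/0.8) = ceil(68.7500) = 69; reading at tick 69 = 45 + 0.8*69 = 100.2000
clock 3: start=6, rate=1.2, needs 100-6 = 94; ticks = ceil(94/1.2) = ceil(78.3333) = 79; reading at tick 79 = 6 + 1.2*79 = 100.8000
Minimum tick count = 50; winners = [0]; smallest index = 0

Answer: 0 50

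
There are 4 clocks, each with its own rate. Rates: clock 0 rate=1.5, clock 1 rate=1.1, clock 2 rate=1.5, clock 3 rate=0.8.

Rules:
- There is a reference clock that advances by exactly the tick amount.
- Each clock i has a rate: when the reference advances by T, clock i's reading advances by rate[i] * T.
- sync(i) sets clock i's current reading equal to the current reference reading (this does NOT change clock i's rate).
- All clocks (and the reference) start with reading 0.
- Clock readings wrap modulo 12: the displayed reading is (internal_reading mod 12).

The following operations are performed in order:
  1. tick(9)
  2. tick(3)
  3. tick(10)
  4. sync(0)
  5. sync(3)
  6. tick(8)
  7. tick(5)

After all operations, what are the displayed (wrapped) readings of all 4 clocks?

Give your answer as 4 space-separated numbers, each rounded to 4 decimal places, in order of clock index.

After op 1 tick(9): ref=9.0000 raw=[13.5000 9.9000 13.5000 7.2000]
After op 2 tick(3): ref=12.0000 raw=[18.0000 13.2000 18.0000 9.6000]
After op 3 tick(10): ref=22.0000 raw=[33.0000 24.2000 33.0000 17.6000]
After op 4 sync(0): ref=22.0000 raw=[22.0000 24.2000 33.0000 17.6000]
After op 5 sync(3): ref=22.0000 raw=[22.0000 24.2000 33.0000 22.0000]
After op 6 tick(8): ref=30.0000 raw=[34.0000 33.0000 45.0000 28.4000]
After op 7 tick(5): ref=35.0000 raw=[41.5000 38.5000 52.5000 32.4000]
Wrap final raw readings (mod 12): 41.5000 mod 12 = 5.5000; 38.5000 mod 12 = 2.5000; 52.5000 mod 12 = 4.5000; 32.4000 mod 12 = 8.4000

Answer: 5.5000 2.5000 4.5000 8.4000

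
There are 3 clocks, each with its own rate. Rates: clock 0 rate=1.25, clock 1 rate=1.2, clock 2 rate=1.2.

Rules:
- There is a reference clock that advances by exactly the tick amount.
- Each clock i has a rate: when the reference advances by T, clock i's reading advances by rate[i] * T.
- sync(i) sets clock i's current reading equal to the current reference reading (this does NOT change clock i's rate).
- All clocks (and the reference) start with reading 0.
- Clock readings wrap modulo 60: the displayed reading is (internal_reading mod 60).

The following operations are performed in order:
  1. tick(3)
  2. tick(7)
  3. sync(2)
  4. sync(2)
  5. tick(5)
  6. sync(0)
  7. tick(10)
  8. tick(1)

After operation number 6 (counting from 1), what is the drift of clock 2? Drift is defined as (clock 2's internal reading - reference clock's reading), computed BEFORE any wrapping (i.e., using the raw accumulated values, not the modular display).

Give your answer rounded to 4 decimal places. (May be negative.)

After op 1 tick(3): ref=3.0000 raw=[3.7500 3.6000 3.6000]
After op 2 tick(7): ref=10.0000 raw=[12.5000 12.0000 12.0000]
After op 3 sync(2): ref=10.0000 raw=[12.5000 12.0000 10.0000]
After op 4 sync(2): ref=10.0000 raw=[12.5000 12.0000 10.0000]
After op 5 tick(5): ref=15.0000 raw=[18.7500 18.0000 16.0000]
After op 6 sync(0): ref=15.0000 raw=[15.0000 18.0000 16.0000]
Drift of clock 2 after op 6: 16.0000 - 15.0000 = 1.0000

Answer: 1.0000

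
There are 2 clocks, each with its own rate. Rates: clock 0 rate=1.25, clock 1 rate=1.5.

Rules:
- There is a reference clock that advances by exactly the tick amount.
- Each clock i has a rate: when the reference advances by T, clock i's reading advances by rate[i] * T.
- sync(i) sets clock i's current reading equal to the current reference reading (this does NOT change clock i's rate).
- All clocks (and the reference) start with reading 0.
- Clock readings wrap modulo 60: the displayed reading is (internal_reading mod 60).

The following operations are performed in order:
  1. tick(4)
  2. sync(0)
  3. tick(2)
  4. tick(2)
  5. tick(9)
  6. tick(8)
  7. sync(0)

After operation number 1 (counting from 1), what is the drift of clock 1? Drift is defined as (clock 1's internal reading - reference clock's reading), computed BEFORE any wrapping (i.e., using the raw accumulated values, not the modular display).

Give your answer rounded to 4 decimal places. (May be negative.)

Answer: 2.0000

Derivation:
After op 1 tick(4): ref=4.0000 raw=[5.0000 6.0000]
Drift of clock 1 after op 1: 6.0000 - 4.0000 = 2.0000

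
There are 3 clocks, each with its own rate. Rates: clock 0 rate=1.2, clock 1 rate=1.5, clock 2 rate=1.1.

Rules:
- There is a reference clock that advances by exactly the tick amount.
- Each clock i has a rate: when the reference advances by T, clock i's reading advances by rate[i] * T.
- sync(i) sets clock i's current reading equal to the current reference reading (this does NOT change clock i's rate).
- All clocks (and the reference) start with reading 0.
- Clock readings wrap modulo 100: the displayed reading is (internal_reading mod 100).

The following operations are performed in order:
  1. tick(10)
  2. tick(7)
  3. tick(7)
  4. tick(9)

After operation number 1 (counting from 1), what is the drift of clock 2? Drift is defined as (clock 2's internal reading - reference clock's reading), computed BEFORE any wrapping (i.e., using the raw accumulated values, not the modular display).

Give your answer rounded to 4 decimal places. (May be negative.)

After op 1 tick(10): ref=10.0000 raw=[12.0000 15.0000 11.0000]
Drift of clock 2 after op 1: 11.0000 - 10.0000 = 1.0000

Answer: 1.0000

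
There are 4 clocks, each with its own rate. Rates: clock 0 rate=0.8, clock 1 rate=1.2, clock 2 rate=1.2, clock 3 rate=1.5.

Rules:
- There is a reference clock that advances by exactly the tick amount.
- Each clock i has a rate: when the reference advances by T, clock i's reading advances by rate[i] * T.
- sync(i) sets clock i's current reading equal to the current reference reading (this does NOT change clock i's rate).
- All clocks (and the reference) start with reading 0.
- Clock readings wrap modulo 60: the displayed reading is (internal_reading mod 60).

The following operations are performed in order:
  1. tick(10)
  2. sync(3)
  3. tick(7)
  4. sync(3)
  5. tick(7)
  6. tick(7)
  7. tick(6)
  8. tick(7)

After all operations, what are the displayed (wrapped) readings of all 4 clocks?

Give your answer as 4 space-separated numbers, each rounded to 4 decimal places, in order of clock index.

Answer: 35.2000 52.8000 52.8000 57.5000

Derivation:
After op 1 tick(10): ref=10.0000 raw=[8.0000 12.0000 12.0000 15.0000]
After op 2 sync(3): ref=10.0000 raw=[8.0000 12.0000 12.0000 10.0000]
After op 3 tick(7): ref=17.0000 raw=[13.6000 20.4000 20.4000 20.5000]
After op 4 sync(3): ref=17.0000 raw=[13.6000 20.4000 20.4000 17.0000]
After op 5 tick(7): ref=24.0000 raw=[19.2000 28.8000 28.8000 27.5000]
After op 6 tick(7): ref=31.0000 raw=[24.8000 37.2000 37.2000 38.0000]
After op 7 tick(6): ref=37.0000 raw=[29.6000 44.4000 44.4000 47.0000]
After op 8 tick(7): ref=44.0000 raw=[35.2000 52.8000 52.8000 57.5000]
Wrap final raw readings (mod 60): 35.2000 mod 60 = 35.2000; 52.8000 mod 60 = 52.8000; 52.8000 mod 60 = 52.8000; 57.5000 mod 60 = 57.5000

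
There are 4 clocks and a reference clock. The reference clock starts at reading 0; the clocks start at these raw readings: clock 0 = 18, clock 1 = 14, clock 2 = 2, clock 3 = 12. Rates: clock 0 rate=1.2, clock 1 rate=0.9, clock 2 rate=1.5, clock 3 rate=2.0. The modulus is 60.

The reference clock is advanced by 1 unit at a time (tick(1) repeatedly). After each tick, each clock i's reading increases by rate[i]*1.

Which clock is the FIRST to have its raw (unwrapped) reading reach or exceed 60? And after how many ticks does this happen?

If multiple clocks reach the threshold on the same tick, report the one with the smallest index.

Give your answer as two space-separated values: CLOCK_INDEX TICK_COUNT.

Answer: 3 24

Derivation:
clock 0: start=18, rate=1.2, needs 60-18 = 42; ticks = ceil(42/1.2) = ceil(35.0000) = 35; reading at tick 35 = 18 + 1.2*35 = 60.0000
clock 1: start=14, rate=0.9, needs 60-14 = 46; ticks = ceil(46/0.9) = ceil(51.1111) = 52; reading at tick 52 = 14 + 0.9*52 = 60.8000
clock 2: start=2, rate=1.5, needs 60-2 = 58; ticks = ceil(58/1.5) = ceil(38.6667) = 39; reading at tick 39 = 2 + 1.5*39 = 60.5000
clock 3: start=12, rate=2.0, needs 60-12 = 48; ticks = ceil(48/2.0) = ceil(24.0000) = 24; reading at tick 24 = 12 + 2.0*24 = 60.0000
Minimum tick count = 24; winners = [3]; smallest index = 3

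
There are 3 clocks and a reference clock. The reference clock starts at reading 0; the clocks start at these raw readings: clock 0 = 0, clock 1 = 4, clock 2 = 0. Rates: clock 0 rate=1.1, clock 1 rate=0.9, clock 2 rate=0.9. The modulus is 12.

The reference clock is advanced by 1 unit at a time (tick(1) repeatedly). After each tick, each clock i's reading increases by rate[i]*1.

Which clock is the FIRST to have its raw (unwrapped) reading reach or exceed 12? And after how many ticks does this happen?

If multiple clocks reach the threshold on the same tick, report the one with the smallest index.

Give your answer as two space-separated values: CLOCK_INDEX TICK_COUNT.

Answer: 1 9

Derivation:
clock 0: start=0, rate=1.1, needs 12-0 = 12; ticks = ceil(12/1.1) = ceil(10.9091) = 11; reading at tick 11 = 0 + 1.1*11 = 12.1000
clock 1: start=4, rate=0.9, needs 12-4 = 8; ticks = ceil(8/0.9) = ceil(8.8889) = 9; reading at tick 9 = 4 + 0.9*9 = 12.1000
clock 2: start=0, rate=0.9, needs 12-0 = 12; ticks = ceil(12/0.9) = ceil(13.3333) = 14; reading at tick 14 = 0 + 0.9*14 = 12.6000
Minimum tick count = 9; winners = [1]; smallest index = 1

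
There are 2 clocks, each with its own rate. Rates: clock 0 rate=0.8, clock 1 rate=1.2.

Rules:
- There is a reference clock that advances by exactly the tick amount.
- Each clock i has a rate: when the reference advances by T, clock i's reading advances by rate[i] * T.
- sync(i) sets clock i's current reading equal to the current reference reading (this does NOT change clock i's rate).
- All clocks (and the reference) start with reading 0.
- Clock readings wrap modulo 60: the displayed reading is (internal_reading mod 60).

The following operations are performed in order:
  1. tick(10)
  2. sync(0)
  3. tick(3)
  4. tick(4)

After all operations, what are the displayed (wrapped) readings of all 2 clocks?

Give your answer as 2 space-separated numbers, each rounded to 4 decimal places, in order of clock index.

After op 1 tick(10): ref=10.0000 raw=[8.0000 12.0000]
After op 2 sync(0): ref=10.0000 raw=[10.0000 12.0000]
After op 3 tick(3): ref=13.0000 raw=[12.4000 15.6000]
After op 4 tick(4): ref=17.0000 raw=[15.6000 20.4000]
Wrap final raw readings (mod 60): 15.6000 mod 60 = 15.6000; 20.4000 mod 60 = 20.4000

Answer: 15.6000 20.4000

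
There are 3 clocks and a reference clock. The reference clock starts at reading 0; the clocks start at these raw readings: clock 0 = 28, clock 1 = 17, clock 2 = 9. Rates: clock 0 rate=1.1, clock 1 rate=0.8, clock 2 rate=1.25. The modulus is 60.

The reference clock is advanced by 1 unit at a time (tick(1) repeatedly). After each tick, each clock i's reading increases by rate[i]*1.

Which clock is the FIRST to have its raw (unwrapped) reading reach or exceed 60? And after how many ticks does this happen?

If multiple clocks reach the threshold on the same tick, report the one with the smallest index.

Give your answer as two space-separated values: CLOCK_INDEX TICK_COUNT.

clock 0: start=28, rate=1.1, needs 60-28 = 32; ticks = ceil(32/1.1) = ceil(29.0909) = 30; reading at tick 30 = 28 + 1.1*30 = 61.0000
clock 1: start=17, rate=0.8, needs 60-17 = 43; ticks = ceil(43/0.8) = ceil(53.7500) = 54; reading at tick 54 = 17 + 0.8*54 = 60.2000
clock 2: start=9, rate=1.25, needs 60-9 = 51; ticks = ceil(51/1.25) = ceil(40.8000) = 41; reading at tick 41 = 9 + 1.25*41 = 60.2500
Minimum tick count = 30; winners = [0]; smallest index = 0

Answer: 0 30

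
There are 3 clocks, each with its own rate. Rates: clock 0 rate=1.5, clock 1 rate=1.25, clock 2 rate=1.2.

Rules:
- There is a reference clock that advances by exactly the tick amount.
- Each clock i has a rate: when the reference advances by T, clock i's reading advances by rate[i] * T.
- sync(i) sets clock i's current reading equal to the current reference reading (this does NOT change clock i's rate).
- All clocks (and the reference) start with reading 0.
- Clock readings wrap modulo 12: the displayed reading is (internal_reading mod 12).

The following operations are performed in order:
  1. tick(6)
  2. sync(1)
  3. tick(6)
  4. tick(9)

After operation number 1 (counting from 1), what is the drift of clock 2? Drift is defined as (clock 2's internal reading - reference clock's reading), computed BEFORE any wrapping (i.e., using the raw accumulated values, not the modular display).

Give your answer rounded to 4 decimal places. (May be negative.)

After op 1 tick(6): ref=6.0000 raw=[9.0000 7.5000 7.2000]
Drift of clock 2 after op 1: 7.2000 - 6.0000 = 1.2000

Answer: 1.2000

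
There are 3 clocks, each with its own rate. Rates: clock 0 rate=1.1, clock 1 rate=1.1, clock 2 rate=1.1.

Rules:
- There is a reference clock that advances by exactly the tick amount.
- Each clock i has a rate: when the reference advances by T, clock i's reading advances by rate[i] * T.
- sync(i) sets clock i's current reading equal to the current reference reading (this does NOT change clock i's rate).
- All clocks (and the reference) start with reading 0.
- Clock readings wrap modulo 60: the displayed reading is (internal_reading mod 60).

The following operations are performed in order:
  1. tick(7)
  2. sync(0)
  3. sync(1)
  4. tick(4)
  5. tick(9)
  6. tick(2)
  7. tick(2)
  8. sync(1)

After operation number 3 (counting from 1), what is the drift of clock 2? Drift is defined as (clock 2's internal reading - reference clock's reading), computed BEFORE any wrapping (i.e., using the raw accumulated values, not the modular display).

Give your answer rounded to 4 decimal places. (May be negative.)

After op 1 tick(7): ref=7.0000 raw=[7.7000 7.7000 7.7000]
After op 2 sync(0): ref=7.0000 raw=[7.0000 7.7000 7.7000]
After op 3 sync(1): ref=7.0000 raw=[7.0000 7.0000 7.7000]
Drift of clock 2 after op 3: 7.7000 - 7.0000 = 0.7000

Answer: 0.7000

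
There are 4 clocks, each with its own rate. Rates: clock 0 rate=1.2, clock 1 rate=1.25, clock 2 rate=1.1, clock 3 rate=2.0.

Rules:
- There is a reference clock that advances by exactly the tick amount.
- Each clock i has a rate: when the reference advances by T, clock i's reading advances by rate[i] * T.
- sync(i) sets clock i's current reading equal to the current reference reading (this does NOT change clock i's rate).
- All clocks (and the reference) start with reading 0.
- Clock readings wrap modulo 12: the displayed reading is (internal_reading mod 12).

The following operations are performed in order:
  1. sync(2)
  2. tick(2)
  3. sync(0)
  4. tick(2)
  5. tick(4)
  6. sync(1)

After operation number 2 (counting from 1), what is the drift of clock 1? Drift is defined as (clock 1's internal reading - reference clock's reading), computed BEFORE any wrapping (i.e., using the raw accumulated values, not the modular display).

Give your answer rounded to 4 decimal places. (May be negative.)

After op 1 sync(2): ref=0.0000 raw=[0.0000 0.0000 0.0000 0.0000]
After op 2 tick(2): ref=2.0000 raw=[2.4000 2.5000 2.2000 4.0000]
Drift of clock 1 after op 2: 2.5000 - 2.0000 = 0.5000

Answer: 0.5000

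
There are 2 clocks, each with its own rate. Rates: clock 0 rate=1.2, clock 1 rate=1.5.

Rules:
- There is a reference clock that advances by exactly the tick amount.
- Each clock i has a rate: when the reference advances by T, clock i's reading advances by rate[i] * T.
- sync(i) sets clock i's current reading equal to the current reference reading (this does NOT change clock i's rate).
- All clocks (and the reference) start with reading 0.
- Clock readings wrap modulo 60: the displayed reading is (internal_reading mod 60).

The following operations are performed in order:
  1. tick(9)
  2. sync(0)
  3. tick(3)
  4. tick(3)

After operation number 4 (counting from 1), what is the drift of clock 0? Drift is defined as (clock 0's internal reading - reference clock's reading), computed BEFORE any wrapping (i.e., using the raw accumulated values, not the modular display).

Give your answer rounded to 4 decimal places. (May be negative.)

After op 1 tick(9): ref=9.0000 raw=[10.8000 13.5000]
After op 2 sync(0): ref=9.0000 raw=[9.0000 13.5000]
After op 3 tick(3): ref=12.0000 raw=[12.6000 18.0000]
After op 4 tick(3): ref=15.0000 raw=[16.2000 22.5000]
Drift of clock 0 after op 4: 16.2000 - 15.0000 = 1.2000

Answer: 1.2000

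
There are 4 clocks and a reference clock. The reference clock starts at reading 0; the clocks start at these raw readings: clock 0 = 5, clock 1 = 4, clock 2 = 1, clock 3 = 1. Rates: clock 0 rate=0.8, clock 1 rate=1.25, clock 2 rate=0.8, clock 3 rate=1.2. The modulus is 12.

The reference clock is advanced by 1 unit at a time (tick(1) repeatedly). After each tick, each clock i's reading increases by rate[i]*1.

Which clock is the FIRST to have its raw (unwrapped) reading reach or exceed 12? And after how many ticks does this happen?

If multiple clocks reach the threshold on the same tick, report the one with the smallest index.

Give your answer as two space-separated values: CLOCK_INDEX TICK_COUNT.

Answer: 1 7

Derivation:
clock 0: start=5, rate=0.8, needs 12-5 = 7; ticks = ceil(7/0.8) = ceil(8.7500) = 9; reading at tick 9 = 5 + 0.8*9 = 12.2000
clock 1: start=4, rate=1.25, needs 12-4 = 8; ticks = ceil(8/1.25) = ceil(6.4000) = 7; reading at tick 7 = 4 + 1.25*7 = 12.7500
clock 2: start=1, rate=0.8, needs 12-1 = 11; ticks = ceil(11/0.8) = ceil(13.7500) = 14; reading at tick 14 = 1 + 0.8*14 = 12.2000
clock 3: start=1, rate=1.2, needs 12-1 = 11; ticks = ceil(11/1.2) = ceil(9.1667) = 10; reading at tick 10 = 1 + 1.2*10 = 13.0000
Minimum tick count = 7; winners = [1]; smallest index = 1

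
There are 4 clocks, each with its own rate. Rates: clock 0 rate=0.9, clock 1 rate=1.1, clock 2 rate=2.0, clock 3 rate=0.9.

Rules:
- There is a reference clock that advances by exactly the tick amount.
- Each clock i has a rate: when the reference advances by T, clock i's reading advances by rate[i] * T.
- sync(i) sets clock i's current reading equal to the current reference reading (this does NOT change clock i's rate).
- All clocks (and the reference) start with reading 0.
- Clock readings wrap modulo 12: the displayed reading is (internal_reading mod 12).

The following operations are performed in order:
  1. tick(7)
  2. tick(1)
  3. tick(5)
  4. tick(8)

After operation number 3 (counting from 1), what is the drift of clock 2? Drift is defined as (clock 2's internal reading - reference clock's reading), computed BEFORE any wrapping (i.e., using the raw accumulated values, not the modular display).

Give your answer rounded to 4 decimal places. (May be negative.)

After op 1 tick(7): ref=7.0000 raw=[6.3000 7.7000 14.0000 6.3000]
After op 2 tick(1): ref=8.0000 raw=[7.2000 8.8000 16.0000 7.2000]
After op 3 tick(5): ref=13.0000 raw=[11.7000 14.3000 26.0000 11.7000]
Drift of clock 2 after op 3: 26.0000 - 13.0000 = 13.0000

Answer: 13.0000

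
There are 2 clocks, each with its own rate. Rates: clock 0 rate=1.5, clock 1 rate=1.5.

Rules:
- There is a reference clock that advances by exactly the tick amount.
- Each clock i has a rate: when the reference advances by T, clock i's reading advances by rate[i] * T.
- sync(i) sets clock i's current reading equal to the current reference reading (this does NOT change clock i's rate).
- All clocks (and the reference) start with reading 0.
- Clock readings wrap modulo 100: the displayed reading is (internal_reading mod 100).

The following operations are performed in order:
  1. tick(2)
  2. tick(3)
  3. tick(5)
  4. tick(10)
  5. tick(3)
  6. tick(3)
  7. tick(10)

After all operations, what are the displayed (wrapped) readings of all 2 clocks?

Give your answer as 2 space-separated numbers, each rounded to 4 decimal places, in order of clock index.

Answer: 54.0000 54.0000

Derivation:
After op 1 tick(2): ref=2.0000 raw=[3.0000 3.0000]
After op 2 tick(3): ref=5.0000 raw=[7.5000 7.5000]
After op 3 tick(5): ref=10.0000 raw=[15.0000 15.0000]
After op 4 tick(10): ref=20.0000 raw=[30.0000 30.0000]
After op 5 tick(3): ref=23.0000 raw=[34.5000 34.5000]
After op 6 tick(3): ref=26.0000 raw=[39.0000 39.0000]
After op 7 tick(10): ref=36.0000 raw=[54.0000 54.0000]
Wrap final raw readings (mod 100): 54.0000 mod 100 = 54.0000; 54.0000 mod 100 = 54.0000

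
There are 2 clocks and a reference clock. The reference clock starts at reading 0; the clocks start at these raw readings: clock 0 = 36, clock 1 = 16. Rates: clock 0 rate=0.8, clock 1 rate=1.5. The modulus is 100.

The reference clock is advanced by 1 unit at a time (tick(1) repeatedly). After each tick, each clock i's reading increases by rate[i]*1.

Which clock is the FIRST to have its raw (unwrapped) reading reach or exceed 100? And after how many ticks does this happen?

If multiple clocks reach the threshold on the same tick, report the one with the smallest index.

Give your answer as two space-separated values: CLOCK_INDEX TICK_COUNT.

clock 0: start=36, rate=0.8, needs 100-36 = 64; ticks = ceil(64/0.8) = ceil(80.0000) = 80; reading at tick 80 = 36 + 0.8*80 = 100.0000
clock 1: start=16, rate=1.5, needs 100-16 = 84; ticks = ceil(84/1.5) = ceil(56.0000) = 56; reading at tick 56 = 16 + 1.5*56 = 100.0000
Minimum tick count = 56; winners = [1]; smallest index = 1

Answer: 1 56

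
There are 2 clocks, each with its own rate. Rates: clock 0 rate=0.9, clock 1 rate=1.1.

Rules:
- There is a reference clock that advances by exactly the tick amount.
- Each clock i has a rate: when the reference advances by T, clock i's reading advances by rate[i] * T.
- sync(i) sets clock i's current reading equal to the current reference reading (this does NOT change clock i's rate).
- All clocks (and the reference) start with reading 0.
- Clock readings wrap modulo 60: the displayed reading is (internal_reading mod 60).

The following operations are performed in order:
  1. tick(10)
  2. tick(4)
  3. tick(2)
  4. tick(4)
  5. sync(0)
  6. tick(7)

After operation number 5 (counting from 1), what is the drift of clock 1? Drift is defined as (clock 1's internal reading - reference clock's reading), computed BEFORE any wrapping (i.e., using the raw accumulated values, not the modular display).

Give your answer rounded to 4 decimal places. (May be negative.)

After op 1 tick(10): ref=10.0000 raw=[9.0000 11.0000]
After op 2 tick(4): ref=14.0000 raw=[12.6000 15.4000]
After op 3 tick(2): ref=16.0000 raw=[14.4000 17.6000]
After op 4 tick(4): ref=20.0000 raw=[18.0000 22.0000]
After op 5 sync(0): ref=20.0000 raw=[20.0000 22.0000]
Drift of clock 1 after op 5: 22.0000 - 20.0000 = 2.0000

Answer: 2.0000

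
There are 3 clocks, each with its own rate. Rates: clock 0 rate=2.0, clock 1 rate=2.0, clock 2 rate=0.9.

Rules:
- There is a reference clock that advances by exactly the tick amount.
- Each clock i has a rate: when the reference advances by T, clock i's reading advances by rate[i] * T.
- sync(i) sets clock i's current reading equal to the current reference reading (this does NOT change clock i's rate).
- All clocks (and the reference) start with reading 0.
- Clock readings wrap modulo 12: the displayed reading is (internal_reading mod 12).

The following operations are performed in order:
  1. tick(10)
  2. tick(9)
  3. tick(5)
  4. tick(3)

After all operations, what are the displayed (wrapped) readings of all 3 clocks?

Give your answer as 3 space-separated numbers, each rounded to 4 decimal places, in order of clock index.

Answer: 6.0000 6.0000 0.3000

Derivation:
After op 1 tick(10): ref=10.0000 raw=[20.0000 20.0000 9.0000]
After op 2 tick(9): ref=19.0000 raw=[38.0000 38.0000 17.1000]
After op 3 tick(5): ref=24.0000 raw=[48.0000 48.0000 21.6000]
After op 4 tick(3): ref=27.0000 raw=[54.0000 54.0000 24.3000]
Wrap final raw readings (mod 12): 54.0000 mod 12 = 6.0000; 54.0000 mod 12 = 6.0000; 24.3000 mod 12 = 0.3000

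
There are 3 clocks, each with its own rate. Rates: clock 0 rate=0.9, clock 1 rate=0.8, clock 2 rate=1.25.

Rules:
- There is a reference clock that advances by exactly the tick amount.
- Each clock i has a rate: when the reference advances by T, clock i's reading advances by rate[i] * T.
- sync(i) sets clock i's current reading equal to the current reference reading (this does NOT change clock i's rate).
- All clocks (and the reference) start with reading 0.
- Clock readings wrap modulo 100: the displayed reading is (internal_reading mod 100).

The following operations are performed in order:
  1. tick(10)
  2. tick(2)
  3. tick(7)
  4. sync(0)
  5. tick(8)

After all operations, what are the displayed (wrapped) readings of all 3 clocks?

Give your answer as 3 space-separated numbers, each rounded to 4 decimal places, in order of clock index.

Answer: 26.2000 21.6000 33.7500

Derivation:
After op 1 tick(10): ref=10.0000 raw=[9.0000 8.0000 12.5000]
After op 2 tick(2): ref=12.0000 raw=[10.8000 9.6000 15.0000]
After op 3 tick(7): ref=19.0000 raw=[17.1000 15.2000 23.7500]
After op 4 sync(0): ref=19.0000 raw=[19.0000 15.2000 23.7500]
After op 5 tick(8): ref=27.0000 raw=[26.2000 21.6000 33.7500]
Wrap final raw readings (mod 100): 26.2000 mod 100 = 26.2000; 21.6000 mod 100 = 21.6000; 33.7500 mod 100 = 33.7500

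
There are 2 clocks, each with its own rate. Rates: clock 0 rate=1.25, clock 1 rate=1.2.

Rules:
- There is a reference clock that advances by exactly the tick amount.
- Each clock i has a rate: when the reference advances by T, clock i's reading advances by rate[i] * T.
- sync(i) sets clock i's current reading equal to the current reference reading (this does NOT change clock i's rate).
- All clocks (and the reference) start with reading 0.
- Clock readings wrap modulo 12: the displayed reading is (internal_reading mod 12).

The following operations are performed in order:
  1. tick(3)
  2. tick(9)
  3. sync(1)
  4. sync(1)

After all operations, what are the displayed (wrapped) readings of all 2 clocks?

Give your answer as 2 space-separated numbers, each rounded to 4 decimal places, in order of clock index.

After op 1 tick(3): ref=3.0000 raw=[3.7500 3.6000]
After op 2 tick(9): ref=12.0000 raw=[15.0000 14.4000]
After op 3 sync(1): ref=12.0000 raw=[15.0000 12.0000]
After op 4 sync(1): ref=12.0000 raw=[15.0000 12.0000]
Wrap final raw readings (mod 12): 15.0000 mod 12 = 3.0000; 12.0000 mod 12 = 0.0000

Answer: 3.0000 0.0000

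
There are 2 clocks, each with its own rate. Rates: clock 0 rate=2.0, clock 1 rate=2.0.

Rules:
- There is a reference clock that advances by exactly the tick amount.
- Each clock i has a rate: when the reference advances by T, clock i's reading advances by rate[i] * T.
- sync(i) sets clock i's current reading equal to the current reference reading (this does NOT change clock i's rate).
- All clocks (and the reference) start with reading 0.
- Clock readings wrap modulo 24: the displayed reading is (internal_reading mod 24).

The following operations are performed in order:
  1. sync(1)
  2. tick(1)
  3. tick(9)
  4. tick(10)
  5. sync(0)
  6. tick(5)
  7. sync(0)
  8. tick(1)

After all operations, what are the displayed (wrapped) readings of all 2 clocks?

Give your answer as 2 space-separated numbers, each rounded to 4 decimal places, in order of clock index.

After op 1 sync(1): ref=0.0000 raw=[0.0000 0.0000]
After op 2 tick(1): ref=1.0000 raw=[2.0000 2.0000]
After op 3 tick(9): ref=10.0000 raw=[20.0000 20.0000]
After op 4 tick(10): ref=20.0000 raw=[40.0000 40.0000]
After op 5 sync(0): ref=20.0000 raw=[20.0000 40.0000]
After op 6 tick(5): ref=25.0000 raw=[30.0000 50.0000]
After op 7 sync(0): ref=25.0000 raw=[25.0000 50.0000]
After op 8 tick(1): ref=26.0000 raw=[27.0000 52.0000]
Wrap final raw readings (mod 24): 27.0000 mod 24 = 3.0000; 52.0000 mod 24 = 4.0000

Answer: 3.0000 4.0000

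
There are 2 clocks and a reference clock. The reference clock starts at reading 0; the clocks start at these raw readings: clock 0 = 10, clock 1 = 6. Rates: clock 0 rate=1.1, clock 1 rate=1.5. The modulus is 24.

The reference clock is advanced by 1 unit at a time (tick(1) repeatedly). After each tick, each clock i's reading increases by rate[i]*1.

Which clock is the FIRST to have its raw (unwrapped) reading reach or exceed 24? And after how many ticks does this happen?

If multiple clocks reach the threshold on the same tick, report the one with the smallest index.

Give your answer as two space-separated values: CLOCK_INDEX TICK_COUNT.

Answer: 1 12

Derivation:
clock 0: start=10, rate=1.1, needs 24-10 = 14; ticks = ceil(14/1.1) = ceil(12.7273) = 13; reading at tick 13 = 10 + 1.1*13 = 24.3000
clock 1: start=6, rate=1.5, needs 24-6 = 18; ticks = ceil(18/1.5) = ceil(12.0000) = 12; reading at tick 12 = 6 + 1.5*12 = 24.0000
Minimum tick count = 12; winners = [1]; smallest index = 1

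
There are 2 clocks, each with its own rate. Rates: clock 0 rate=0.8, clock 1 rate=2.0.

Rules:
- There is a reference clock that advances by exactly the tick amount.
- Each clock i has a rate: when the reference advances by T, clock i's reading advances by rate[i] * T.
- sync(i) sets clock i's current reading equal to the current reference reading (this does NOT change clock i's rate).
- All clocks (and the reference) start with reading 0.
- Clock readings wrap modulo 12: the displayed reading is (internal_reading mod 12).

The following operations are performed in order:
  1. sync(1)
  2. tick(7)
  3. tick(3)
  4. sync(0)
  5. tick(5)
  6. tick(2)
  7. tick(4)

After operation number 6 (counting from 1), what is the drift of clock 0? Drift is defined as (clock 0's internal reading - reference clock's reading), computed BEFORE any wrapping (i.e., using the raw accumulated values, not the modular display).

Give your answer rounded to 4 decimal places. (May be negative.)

After op 1 sync(1): ref=0.0000 raw=[0.0000 0.0000]
After op 2 tick(7): ref=7.0000 raw=[5.6000 14.0000]
After op 3 tick(3): ref=10.0000 raw=[8.0000 20.0000]
After op 4 sync(0): ref=10.0000 raw=[10.0000 20.0000]
After op 5 tick(5): ref=15.0000 raw=[14.0000 30.0000]
After op 6 tick(2): ref=17.0000 raw=[15.6000 34.0000]
Drift of clock 0 after op 6: 15.6000 - 17.0000 = -1.4000

Answer: -1.4000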